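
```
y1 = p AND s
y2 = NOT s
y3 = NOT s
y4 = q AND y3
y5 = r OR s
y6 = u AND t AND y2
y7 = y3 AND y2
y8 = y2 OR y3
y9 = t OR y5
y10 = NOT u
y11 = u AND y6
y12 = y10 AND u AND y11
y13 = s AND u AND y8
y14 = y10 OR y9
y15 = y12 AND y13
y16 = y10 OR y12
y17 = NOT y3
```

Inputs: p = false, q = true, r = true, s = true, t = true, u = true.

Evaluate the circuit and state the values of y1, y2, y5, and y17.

y1 = false, y2 = false, y5 = true, y17 = true

y1 = p AND s = false AND true = false
y2 = NOT s = NOT true = false
y3 = NOT s = NOT true = false
y5 = r OR s = true OR true = true
y17 = NOT y3 = NOT false = true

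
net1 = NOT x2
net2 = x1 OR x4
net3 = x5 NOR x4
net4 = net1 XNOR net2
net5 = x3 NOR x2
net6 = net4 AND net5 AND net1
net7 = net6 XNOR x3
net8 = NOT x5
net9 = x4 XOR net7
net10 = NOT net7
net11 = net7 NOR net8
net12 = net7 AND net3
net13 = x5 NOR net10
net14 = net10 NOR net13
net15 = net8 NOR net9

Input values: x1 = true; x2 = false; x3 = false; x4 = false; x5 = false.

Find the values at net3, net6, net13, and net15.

net3 = true, net6 = true, net13 = false, net15 = false

net1 = NOT x2 = NOT false = true
net2 = x1 OR x4 = true OR false = true
net3 = x5 NOR x4 = false NOR false = true
net4 = net1 XNOR net2 = true XNOR true = true
net5 = x3 NOR x2 = false NOR false = true
net6 = net4 AND net5 AND net1 = true AND true AND true = true
net7 = net6 XNOR x3 = true XNOR false = false
net8 = NOT x5 = NOT false = true
net9 = x4 XOR net7 = false XOR false = false
net10 = NOT net7 = NOT false = true
net13 = x5 NOR net10 = false NOR true = false
net15 = net8 NOR net9 = true NOR false = false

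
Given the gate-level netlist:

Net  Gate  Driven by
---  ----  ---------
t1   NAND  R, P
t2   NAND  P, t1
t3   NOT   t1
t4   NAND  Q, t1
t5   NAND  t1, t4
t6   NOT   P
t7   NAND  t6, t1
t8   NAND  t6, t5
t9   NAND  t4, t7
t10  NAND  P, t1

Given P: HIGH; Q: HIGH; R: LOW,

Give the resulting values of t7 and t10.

t7 = HIGH, t10 = LOW

t1 = R NAND P = LOW NAND HIGH = HIGH
t6 = NOT P = NOT HIGH = LOW
t7 = t6 NAND t1 = LOW NAND HIGH = HIGH
t10 = P NAND t1 = HIGH NAND HIGH = LOW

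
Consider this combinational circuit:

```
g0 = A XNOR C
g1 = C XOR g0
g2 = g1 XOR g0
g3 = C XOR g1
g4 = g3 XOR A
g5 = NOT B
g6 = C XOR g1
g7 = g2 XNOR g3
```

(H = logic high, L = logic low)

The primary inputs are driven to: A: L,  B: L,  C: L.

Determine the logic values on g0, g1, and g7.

g0 = H  g1 = H  g7 = L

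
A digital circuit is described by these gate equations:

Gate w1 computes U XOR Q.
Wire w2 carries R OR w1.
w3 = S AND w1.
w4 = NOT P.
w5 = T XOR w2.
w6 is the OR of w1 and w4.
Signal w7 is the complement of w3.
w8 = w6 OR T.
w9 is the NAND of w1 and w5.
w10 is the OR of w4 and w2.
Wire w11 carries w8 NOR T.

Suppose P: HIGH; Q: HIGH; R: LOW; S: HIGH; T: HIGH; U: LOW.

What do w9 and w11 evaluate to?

w1 = U XOR Q = LOW XOR HIGH = HIGH
w2 = R OR w1 = LOW OR HIGH = HIGH
w4 = NOT P = NOT HIGH = LOW
w5 = T XOR w2 = HIGH XOR HIGH = LOW
w6 = w1 OR w4 = HIGH OR LOW = HIGH
w8 = w6 OR T = HIGH OR HIGH = HIGH
w9 = w1 NAND w5 = HIGH NAND LOW = HIGH
w11 = w8 NOR T = HIGH NOR HIGH = LOW

w9 = HIGH  w11 = LOW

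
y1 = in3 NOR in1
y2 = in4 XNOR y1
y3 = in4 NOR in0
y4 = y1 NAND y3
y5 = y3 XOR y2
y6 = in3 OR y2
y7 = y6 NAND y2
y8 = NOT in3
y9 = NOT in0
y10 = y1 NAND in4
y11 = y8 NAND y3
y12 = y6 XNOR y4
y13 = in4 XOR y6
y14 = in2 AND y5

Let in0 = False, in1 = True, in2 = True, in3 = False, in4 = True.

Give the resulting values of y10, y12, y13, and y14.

y10 = True, y12 = False, y13 = True, y14 = False

y1 = in3 NOR in1 = False NOR True = False
y2 = in4 XNOR y1 = True XNOR False = False
y3 = in4 NOR in0 = True NOR False = False
y4 = y1 NAND y3 = False NAND False = True
y5 = y3 XOR y2 = False XOR False = False
y6 = in3 OR y2 = False OR False = False
y10 = y1 NAND in4 = False NAND True = True
y12 = y6 XNOR y4 = False XNOR True = False
y13 = in4 XOR y6 = True XOR False = True
y14 = in2 AND y5 = True AND False = False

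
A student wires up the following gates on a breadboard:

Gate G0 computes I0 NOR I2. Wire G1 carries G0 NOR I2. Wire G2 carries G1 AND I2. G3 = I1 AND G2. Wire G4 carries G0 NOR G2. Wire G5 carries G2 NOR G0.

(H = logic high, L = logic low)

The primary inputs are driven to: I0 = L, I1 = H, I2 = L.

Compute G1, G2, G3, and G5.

G1 = L, G2 = L, G3 = L, G5 = L

G0 = I0 NOR I2 = L NOR L = H
G1 = G0 NOR I2 = H NOR L = L
G2 = G1 AND I2 = L AND L = L
G3 = I1 AND G2 = H AND L = L
G5 = G2 NOR G0 = L NOR H = L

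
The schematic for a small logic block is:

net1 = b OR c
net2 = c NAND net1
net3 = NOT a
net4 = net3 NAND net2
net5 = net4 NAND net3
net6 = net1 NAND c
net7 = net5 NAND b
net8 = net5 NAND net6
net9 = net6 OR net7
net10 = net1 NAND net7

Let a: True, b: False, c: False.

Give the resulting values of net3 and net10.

net1 = b OR c = False OR False = False
net2 = c NAND net1 = False NAND False = True
net3 = NOT a = NOT True = False
net4 = net3 NAND net2 = False NAND True = True
net5 = net4 NAND net3 = True NAND False = True
net7 = net5 NAND b = True NAND False = True
net10 = net1 NAND net7 = False NAND True = True

net3 = False  net10 = True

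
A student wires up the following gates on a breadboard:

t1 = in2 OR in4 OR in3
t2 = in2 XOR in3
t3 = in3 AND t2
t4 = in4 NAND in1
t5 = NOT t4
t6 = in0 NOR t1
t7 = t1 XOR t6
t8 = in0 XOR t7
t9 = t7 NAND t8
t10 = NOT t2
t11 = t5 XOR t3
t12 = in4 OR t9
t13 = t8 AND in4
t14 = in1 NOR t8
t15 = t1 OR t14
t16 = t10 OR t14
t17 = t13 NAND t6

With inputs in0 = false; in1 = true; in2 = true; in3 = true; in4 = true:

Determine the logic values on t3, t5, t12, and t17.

t1 = in2 OR in4 OR in3 = true OR true OR true = true
t2 = in2 XOR in3 = true XOR true = false
t3 = in3 AND t2 = true AND false = false
t4 = in4 NAND in1 = true NAND true = false
t5 = NOT t4 = NOT false = true
t6 = in0 NOR t1 = false NOR true = false
t7 = t1 XOR t6 = true XOR false = true
t8 = in0 XOR t7 = false XOR true = true
t9 = t7 NAND t8 = true NAND true = false
t12 = in4 OR t9 = true OR false = true
t13 = t8 AND in4 = true AND true = true
t17 = t13 NAND t6 = true NAND false = true

t3 = false, t5 = true, t12 = true, t17 = true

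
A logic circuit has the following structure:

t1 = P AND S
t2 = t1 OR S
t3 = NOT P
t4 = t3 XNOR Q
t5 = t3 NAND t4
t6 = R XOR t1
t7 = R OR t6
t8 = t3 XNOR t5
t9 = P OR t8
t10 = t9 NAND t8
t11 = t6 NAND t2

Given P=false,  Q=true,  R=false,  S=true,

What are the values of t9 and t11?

t9 = false, t11 = true

t1 = P AND S = false AND true = false
t2 = t1 OR S = false OR true = true
t3 = NOT P = NOT false = true
t4 = t3 XNOR Q = true XNOR true = true
t5 = t3 NAND t4 = true NAND true = false
t6 = R XOR t1 = false XOR false = false
t8 = t3 XNOR t5 = true XNOR false = false
t9 = P OR t8 = false OR false = false
t11 = t6 NAND t2 = false NAND true = true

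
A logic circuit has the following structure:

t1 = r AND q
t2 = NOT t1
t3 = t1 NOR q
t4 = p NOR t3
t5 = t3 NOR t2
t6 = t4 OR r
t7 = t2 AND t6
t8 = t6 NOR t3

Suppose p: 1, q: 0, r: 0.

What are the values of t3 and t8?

t3 = 1, t8 = 0

t1 = r AND q = 0 AND 0 = 0
t3 = t1 NOR q = 0 NOR 0 = 1
t4 = p NOR t3 = 1 NOR 1 = 0
t6 = t4 OR r = 0 OR 0 = 0
t8 = t6 NOR t3 = 0 NOR 1 = 0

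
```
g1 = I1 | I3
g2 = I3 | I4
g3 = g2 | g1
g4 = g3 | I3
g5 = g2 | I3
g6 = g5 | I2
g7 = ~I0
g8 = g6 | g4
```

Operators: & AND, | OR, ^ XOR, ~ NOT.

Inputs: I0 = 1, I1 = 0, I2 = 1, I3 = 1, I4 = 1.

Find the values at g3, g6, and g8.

g3 = 1, g6 = 1, g8 = 1

g1 = I1 OR I3 = 0 OR 1 = 1
g2 = I3 OR I4 = 1 OR 1 = 1
g3 = g2 OR g1 = 1 OR 1 = 1
g4 = g3 OR I3 = 1 OR 1 = 1
g5 = g2 OR I3 = 1 OR 1 = 1
g6 = g5 OR I2 = 1 OR 1 = 1
g8 = g6 OR g4 = 1 OR 1 = 1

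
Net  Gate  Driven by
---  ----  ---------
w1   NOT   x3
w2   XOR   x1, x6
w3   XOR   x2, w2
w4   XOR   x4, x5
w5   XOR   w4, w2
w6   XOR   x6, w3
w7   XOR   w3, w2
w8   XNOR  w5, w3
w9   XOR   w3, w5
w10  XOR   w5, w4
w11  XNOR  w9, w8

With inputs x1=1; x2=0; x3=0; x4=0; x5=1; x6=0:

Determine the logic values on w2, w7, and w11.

w2 = 1  w7 = 0  w11 = 0

w2 = x1 XOR x6 = 1 XOR 0 = 1
w3 = x2 XOR w2 = 0 XOR 1 = 1
w4 = x4 XOR x5 = 0 XOR 1 = 1
w5 = w4 XOR w2 = 1 XOR 1 = 0
w7 = w3 XOR w2 = 1 XOR 1 = 0
w8 = w5 XNOR w3 = 0 XNOR 1 = 0
w9 = w3 XOR w5 = 1 XOR 0 = 1
w11 = w9 XNOR w8 = 1 XNOR 0 = 0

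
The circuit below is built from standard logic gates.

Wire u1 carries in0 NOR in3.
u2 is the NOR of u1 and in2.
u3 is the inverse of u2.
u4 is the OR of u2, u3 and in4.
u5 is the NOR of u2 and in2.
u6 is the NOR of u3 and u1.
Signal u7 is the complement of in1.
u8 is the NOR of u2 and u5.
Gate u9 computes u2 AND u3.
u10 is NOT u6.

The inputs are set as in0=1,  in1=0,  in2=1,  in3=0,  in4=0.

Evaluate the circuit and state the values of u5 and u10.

u5 = 0, u10 = 1

u1 = in0 NOR in3 = 1 NOR 0 = 0
u2 = u1 NOR in2 = 0 NOR 1 = 0
u3 = NOT u2 = NOT 0 = 1
u5 = u2 NOR in2 = 0 NOR 1 = 0
u6 = u3 NOR u1 = 1 NOR 0 = 0
u10 = NOT u6 = NOT 0 = 1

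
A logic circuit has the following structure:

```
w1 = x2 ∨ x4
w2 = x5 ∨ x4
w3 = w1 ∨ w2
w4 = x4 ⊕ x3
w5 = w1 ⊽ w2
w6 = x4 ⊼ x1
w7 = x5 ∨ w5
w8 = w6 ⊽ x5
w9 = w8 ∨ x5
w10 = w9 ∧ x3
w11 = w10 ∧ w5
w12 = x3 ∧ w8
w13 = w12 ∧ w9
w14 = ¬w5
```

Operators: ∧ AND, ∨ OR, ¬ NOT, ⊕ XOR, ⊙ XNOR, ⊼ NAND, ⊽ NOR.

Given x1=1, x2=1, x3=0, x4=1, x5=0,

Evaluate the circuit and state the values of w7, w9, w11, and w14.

w1 = x2 OR x4 = 1 OR 1 = 1
w2 = x5 OR x4 = 0 OR 1 = 1
w5 = w1 NOR w2 = 1 NOR 1 = 0
w6 = x4 NAND x1 = 1 NAND 1 = 0
w7 = x5 OR w5 = 0 OR 0 = 0
w8 = w6 NOR x5 = 0 NOR 0 = 1
w9 = w8 OR x5 = 1 OR 0 = 1
w10 = w9 AND x3 = 1 AND 0 = 0
w11 = w10 AND w5 = 0 AND 0 = 0
w14 = NOT w5 = NOT 0 = 1

w7 = 0, w9 = 1, w11 = 0, w14 = 1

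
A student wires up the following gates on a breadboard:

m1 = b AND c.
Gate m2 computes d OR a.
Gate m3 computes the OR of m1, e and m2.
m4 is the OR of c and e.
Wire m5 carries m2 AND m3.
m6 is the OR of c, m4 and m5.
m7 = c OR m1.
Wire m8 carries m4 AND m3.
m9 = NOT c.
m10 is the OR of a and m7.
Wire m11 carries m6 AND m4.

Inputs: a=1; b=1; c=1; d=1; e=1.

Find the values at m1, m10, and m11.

m1 = b AND c = 1 AND 1 = 1
m2 = d OR a = 1 OR 1 = 1
m3 = m1 OR e OR m2 = 1 OR 1 OR 1 = 1
m4 = c OR e = 1 OR 1 = 1
m5 = m2 AND m3 = 1 AND 1 = 1
m6 = c OR m4 OR m5 = 1 OR 1 OR 1 = 1
m7 = c OR m1 = 1 OR 1 = 1
m10 = a OR m7 = 1 OR 1 = 1
m11 = m6 AND m4 = 1 AND 1 = 1

m1 = 1; m10 = 1; m11 = 1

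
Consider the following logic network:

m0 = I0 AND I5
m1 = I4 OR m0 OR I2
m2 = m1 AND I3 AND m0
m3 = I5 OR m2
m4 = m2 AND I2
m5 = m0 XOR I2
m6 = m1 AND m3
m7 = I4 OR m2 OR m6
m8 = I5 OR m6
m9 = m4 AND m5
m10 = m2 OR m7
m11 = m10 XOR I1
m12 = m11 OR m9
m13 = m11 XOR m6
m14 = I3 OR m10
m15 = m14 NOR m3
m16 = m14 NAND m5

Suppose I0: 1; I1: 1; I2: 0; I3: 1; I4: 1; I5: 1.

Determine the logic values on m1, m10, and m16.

m1 = 1, m10 = 1, m16 = 0

m0 = I0 AND I5 = 1 AND 1 = 1
m1 = I4 OR m0 OR I2 = 1 OR 1 OR 0 = 1
m2 = m1 AND I3 AND m0 = 1 AND 1 AND 1 = 1
m3 = I5 OR m2 = 1 OR 1 = 1
m5 = m0 XOR I2 = 1 XOR 0 = 1
m6 = m1 AND m3 = 1 AND 1 = 1
m7 = I4 OR m2 OR m6 = 1 OR 1 OR 1 = 1
m10 = m2 OR m7 = 1 OR 1 = 1
m14 = I3 OR m10 = 1 OR 1 = 1
m16 = m14 NAND m5 = 1 NAND 1 = 0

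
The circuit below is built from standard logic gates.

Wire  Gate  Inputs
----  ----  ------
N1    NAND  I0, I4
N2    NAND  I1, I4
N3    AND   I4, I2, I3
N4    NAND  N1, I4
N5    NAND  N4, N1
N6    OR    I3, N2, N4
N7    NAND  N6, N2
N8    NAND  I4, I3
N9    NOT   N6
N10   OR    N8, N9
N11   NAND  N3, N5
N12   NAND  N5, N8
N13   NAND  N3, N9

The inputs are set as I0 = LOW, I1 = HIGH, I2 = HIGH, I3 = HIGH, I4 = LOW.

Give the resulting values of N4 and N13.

N4 = HIGH, N13 = HIGH

N1 = I0 NAND I4 = LOW NAND LOW = HIGH
N2 = I1 NAND I4 = HIGH NAND LOW = HIGH
N3 = I4 AND I2 AND I3 = LOW AND HIGH AND HIGH = LOW
N4 = N1 NAND I4 = HIGH NAND LOW = HIGH
N6 = I3 OR N2 OR N4 = HIGH OR HIGH OR HIGH = HIGH
N9 = NOT N6 = NOT HIGH = LOW
N13 = N3 NAND N9 = LOW NAND LOW = HIGH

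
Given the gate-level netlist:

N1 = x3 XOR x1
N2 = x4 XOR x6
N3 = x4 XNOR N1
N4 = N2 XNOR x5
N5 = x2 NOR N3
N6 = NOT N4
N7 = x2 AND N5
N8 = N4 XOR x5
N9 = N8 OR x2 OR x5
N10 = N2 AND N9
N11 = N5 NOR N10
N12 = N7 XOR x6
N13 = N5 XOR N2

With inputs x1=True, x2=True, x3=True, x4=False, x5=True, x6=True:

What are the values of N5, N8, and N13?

N5 = False  N8 = False  N13 = True

N1 = x3 XOR x1 = True XOR True = False
N2 = x4 XOR x6 = False XOR True = True
N3 = x4 XNOR N1 = False XNOR False = True
N4 = N2 XNOR x5 = True XNOR True = True
N5 = x2 NOR N3 = True NOR True = False
N8 = N4 XOR x5 = True XOR True = False
N13 = N5 XOR N2 = False XOR True = True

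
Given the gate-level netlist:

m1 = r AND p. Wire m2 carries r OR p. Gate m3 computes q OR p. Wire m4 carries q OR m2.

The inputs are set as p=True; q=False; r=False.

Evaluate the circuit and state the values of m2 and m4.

m2 = r OR p = False OR True = True
m4 = q OR m2 = False OR True = True

m2 = True, m4 = True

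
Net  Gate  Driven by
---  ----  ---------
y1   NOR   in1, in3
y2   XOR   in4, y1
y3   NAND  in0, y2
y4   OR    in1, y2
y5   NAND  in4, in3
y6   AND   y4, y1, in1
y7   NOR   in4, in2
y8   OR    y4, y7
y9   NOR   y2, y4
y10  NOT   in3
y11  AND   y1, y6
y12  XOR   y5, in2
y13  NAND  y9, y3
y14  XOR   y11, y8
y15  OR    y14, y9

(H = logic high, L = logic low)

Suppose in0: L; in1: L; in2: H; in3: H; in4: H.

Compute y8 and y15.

y8 = H, y15 = H

y1 = in1 NOR in3 = L NOR H = L
y2 = in4 XOR y1 = H XOR L = H
y4 = in1 OR y2 = L OR H = H
y6 = y4 AND y1 AND in1 = H AND L AND L = L
y7 = in4 NOR in2 = H NOR H = L
y8 = y4 OR y7 = H OR L = H
y9 = y2 NOR y4 = H NOR H = L
y11 = y1 AND y6 = L AND L = L
y14 = y11 XOR y8 = L XOR H = H
y15 = y14 OR y9 = H OR L = H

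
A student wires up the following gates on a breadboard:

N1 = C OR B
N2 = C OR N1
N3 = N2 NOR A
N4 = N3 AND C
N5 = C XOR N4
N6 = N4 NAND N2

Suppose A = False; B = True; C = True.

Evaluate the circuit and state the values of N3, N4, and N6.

N1 = C OR B = True OR True = True
N2 = C OR N1 = True OR True = True
N3 = N2 NOR A = True NOR False = False
N4 = N3 AND C = False AND True = False
N6 = N4 NAND N2 = False NAND True = True

N3 = False, N4 = False, N6 = True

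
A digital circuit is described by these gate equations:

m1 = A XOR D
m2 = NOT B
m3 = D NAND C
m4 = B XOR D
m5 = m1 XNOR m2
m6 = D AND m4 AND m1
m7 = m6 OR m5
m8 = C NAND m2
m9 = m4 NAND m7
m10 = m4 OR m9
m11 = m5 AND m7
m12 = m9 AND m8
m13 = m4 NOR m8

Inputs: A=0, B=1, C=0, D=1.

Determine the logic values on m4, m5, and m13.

m1 = A XOR D = 0 XOR 1 = 1
m2 = NOT B = NOT 1 = 0
m4 = B XOR D = 1 XOR 1 = 0
m5 = m1 XNOR m2 = 1 XNOR 0 = 0
m8 = C NAND m2 = 0 NAND 0 = 1
m13 = m4 NOR m8 = 0 NOR 1 = 0

m4 = 0  m5 = 0  m13 = 0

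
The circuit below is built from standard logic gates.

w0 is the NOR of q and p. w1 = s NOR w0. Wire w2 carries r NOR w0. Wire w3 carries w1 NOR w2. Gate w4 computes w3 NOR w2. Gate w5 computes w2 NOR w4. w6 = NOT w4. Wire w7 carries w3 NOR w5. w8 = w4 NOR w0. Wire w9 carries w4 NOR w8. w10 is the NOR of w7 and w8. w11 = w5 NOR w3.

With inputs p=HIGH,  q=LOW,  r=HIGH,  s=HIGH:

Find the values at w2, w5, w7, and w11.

w0 = q NOR p = LOW NOR HIGH = LOW
w1 = s NOR w0 = HIGH NOR LOW = LOW
w2 = r NOR w0 = HIGH NOR LOW = LOW
w3 = w1 NOR w2 = LOW NOR LOW = HIGH
w4 = w3 NOR w2 = HIGH NOR LOW = LOW
w5 = w2 NOR w4 = LOW NOR LOW = HIGH
w7 = w3 NOR w5 = HIGH NOR HIGH = LOW
w11 = w5 NOR w3 = HIGH NOR HIGH = LOW

w2 = LOW, w5 = HIGH, w7 = LOW, w11 = LOW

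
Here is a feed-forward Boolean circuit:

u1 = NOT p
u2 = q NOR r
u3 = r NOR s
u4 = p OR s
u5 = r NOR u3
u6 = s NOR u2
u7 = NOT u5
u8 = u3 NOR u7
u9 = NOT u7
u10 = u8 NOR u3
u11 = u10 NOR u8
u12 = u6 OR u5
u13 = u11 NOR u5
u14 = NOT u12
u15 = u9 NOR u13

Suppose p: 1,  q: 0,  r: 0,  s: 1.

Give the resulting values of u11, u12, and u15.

u11 = 0, u12 = 1, u15 = 0

u2 = q NOR r = 0 NOR 0 = 1
u3 = r NOR s = 0 NOR 1 = 0
u5 = r NOR u3 = 0 NOR 0 = 1
u6 = s NOR u2 = 1 NOR 1 = 0
u7 = NOT u5 = NOT 1 = 0
u8 = u3 NOR u7 = 0 NOR 0 = 1
u9 = NOT u7 = NOT 0 = 1
u10 = u8 NOR u3 = 1 NOR 0 = 0
u11 = u10 NOR u8 = 0 NOR 1 = 0
u12 = u6 OR u5 = 0 OR 1 = 1
u13 = u11 NOR u5 = 0 NOR 1 = 0
u15 = u9 NOR u13 = 1 NOR 0 = 0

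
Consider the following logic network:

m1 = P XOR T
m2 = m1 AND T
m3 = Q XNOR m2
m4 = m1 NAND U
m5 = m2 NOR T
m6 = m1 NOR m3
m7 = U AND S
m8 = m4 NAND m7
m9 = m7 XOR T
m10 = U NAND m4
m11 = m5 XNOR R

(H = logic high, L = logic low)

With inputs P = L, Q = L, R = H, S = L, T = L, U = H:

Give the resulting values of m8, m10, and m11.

m1 = P XOR T = L XOR L = L
m2 = m1 AND T = L AND L = L
m4 = m1 NAND U = L NAND H = H
m5 = m2 NOR T = L NOR L = H
m7 = U AND S = H AND L = L
m8 = m4 NAND m7 = H NAND L = H
m10 = U NAND m4 = H NAND H = L
m11 = m5 XNOR R = H XNOR H = H

m8 = H, m10 = L, m11 = H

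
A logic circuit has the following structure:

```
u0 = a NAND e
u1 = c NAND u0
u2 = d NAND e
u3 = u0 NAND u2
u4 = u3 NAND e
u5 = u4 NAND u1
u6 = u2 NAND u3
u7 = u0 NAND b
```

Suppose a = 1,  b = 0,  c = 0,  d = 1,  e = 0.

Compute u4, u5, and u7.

u4 = 1, u5 = 0, u7 = 1

u0 = a NAND e = 1 NAND 0 = 1
u1 = c NAND u0 = 0 NAND 1 = 1
u2 = d NAND e = 1 NAND 0 = 1
u3 = u0 NAND u2 = 1 NAND 1 = 0
u4 = u3 NAND e = 0 NAND 0 = 1
u5 = u4 NAND u1 = 1 NAND 1 = 0
u7 = u0 NAND b = 1 NAND 0 = 1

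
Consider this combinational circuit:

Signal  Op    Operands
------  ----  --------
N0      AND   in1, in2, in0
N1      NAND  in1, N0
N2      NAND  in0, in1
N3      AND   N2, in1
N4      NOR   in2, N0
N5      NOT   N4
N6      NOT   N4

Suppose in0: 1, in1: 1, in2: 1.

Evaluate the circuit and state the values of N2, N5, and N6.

N2 = 0, N5 = 1, N6 = 1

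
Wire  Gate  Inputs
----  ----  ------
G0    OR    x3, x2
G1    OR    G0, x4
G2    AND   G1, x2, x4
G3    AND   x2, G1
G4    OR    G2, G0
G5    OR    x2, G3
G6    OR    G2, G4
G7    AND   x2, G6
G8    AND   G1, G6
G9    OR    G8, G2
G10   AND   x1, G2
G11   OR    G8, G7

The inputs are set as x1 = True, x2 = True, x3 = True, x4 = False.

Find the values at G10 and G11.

G10 = False, G11 = True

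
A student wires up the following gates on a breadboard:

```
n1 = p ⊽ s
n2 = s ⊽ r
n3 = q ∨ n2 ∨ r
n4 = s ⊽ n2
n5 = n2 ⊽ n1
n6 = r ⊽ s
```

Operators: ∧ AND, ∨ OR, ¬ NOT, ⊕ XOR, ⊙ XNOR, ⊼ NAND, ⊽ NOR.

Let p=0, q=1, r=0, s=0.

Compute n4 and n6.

n4 = 0, n6 = 1

n2 = s NOR r = 0 NOR 0 = 1
n4 = s NOR n2 = 0 NOR 1 = 0
n6 = r NOR s = 0 NOR 0 = 1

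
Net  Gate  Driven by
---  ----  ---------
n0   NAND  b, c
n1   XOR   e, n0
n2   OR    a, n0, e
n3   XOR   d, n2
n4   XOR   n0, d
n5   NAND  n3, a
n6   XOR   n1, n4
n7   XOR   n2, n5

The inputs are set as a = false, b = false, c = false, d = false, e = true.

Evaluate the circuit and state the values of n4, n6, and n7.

n0 = b NAND c = false NAND false = true
n1 = e XOR n0 = true XOR true = false
n2 = a OR n0 OR e = false OR true OR true = true
n3 = d XOR n2 = false XOR true = true
n4 = n0 XOR d = true XOR false = true
n5 = n3 NAND a = true NAND false = true
n6 = n1 XOR n4 = false XOR true = true
n7 = n2 XOR n5 = true XOR true = false

n4 = true; n6 = true; n7 = false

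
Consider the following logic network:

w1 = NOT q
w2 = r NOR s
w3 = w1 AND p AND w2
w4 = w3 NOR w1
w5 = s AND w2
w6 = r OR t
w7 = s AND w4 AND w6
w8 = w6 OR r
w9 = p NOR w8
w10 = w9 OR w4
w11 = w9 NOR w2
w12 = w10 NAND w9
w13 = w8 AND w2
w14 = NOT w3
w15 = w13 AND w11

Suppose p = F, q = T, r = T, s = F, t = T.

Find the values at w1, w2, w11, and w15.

w1 = F, w2 = F, w11 = T, w15 = F

w1 = NOT q = NOT T = F
w2 = r NOR s = T NOR F = F
w6 = r OR t = T OR T = T
w8 = w6 OR r = T OR T = T
w9 = p NOR w8 = F NOR T = F
w11 = w9 NOR w2 = F NOR F = T
w13 = w8 AND w2 = T AND F = F
w15 = w13 AND w11 = F AND T = F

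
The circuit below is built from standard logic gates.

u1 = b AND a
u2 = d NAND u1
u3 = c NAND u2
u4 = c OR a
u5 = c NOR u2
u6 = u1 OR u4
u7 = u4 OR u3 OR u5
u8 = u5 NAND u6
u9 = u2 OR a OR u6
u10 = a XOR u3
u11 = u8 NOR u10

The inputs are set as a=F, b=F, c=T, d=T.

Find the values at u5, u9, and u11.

u5 = F, u9 = T, u11 = F

u1 = b AND a = F AND F = F
u2 = d NAND u1 = T NAND F = T
u3 = c NAND u2 = T NAND T = F
u4 = c OR a = T OR F = T
u5 = c NOR u2 = T NOR T = F
u6 = u1 OR u4 = F OR T = T
u8 = u5 NAND u6 = F NAND T = T
u9 = u2 OR a OR u6 = T OR F OR T = T
u10 = a XOR u3 = F XOR F = F
u11 = u8 NOR u10 = T NOR F = F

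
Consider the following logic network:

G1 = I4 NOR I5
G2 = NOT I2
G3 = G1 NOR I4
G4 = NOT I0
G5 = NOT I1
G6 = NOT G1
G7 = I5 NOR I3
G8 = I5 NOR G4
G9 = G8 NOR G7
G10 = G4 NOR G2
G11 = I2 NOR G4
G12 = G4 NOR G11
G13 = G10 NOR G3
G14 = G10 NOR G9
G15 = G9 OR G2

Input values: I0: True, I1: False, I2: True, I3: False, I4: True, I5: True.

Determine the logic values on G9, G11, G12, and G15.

G2 = NOT I2 = NOT True = False
G4 = NOT I0 = NOT True = False
G7 = I5 NOR I3 = True NOR False = False
G8 = I5 NOR G4 = True NOR False = False
G9 = G8 NOR G7 = False NOR False = True
G11 = I2 NOR G4 = True NOR False = False
G12 = G4 NOR G11 = False NOR False = True
G15 = G9 OR G2 = True OR False = True

G9 = True  G11 = False  G12 = True  G15 = True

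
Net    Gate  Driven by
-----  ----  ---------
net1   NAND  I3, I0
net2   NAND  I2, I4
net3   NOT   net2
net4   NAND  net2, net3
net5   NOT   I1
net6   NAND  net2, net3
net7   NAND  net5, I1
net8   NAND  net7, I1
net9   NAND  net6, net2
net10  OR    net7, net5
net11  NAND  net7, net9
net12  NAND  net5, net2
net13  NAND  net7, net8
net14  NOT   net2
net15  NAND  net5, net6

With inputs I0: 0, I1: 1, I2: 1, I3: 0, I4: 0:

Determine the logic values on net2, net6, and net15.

net2 = I2 NAND I4 = 1 NAND 0 = 1
net3 = NOT net2 = NOT 1 = 0
net5 = NOT I1 = NOT 1 = 0
net6 = net2 NAND net3 = 1 NAND 0 = 1
net15 = net5 NAND net6 = 0 NAND 1 = 1

net2 = 1, net6 = 1, net15 = 1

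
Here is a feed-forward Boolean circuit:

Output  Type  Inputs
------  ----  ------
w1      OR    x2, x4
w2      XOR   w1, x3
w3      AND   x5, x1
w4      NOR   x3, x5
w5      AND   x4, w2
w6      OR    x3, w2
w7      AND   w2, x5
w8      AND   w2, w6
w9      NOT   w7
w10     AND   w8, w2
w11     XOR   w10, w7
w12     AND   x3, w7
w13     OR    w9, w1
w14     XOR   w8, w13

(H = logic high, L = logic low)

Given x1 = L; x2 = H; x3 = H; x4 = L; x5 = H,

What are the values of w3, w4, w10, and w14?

w3 = L, w4 = L, w10 = L, w14 = H

w1 = x2 OR x4 = H OR L = H
w2 = w1 XOR x3 = H XOR H = L
w3 = x5 AND x1 = H AND L = L
w4 = x3 NOR x5 = H NOR H = L
w6 = x3 OR w2 = H OR L = H
w7 = w2 AND x5 = L AND H = L
w8 = w2 AND w6 = L AND H = L
w9 = NOT w7 = NOT L = H
w10 = w8 AND w2 = L AND L = L
w13 = w9 OR w1 = H OR H = H
w14 = w8 XOR w13 = L XOR H = H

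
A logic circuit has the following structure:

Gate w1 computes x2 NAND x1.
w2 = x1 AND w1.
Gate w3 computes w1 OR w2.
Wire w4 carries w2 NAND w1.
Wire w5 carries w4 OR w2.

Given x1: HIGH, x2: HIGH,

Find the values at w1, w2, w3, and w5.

w1 = LOW; w2 = LOW; w3 = LOW; w5 = HIGH

w1 = x2 NAND x1 = HIGH NAND HIGH = LOW
w2 = x1 AND w1 = HIGH AND LOW = LOW
w3 = w1 OR w2 = LOW OR LOW = LOW
w4 = w2 NAND w1 = LOW NAND LOW = HIGH
w5 = w4 OR w2 = HIGH OR LOW = HIGH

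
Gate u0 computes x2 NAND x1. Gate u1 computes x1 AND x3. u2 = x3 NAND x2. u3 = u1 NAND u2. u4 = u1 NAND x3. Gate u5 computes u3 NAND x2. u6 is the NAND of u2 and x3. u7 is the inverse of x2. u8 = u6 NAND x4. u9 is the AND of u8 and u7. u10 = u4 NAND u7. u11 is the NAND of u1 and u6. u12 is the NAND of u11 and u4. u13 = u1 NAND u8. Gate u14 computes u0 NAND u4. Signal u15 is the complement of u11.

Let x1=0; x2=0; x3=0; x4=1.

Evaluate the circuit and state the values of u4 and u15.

u4 = 1; u15 = 0

u1 = x1 AND x3 = 0 AND 0 = 0
u2 = x3 NAND x2 = 0 NAND 0 = 1
u4 = u1 NAND x3 = 0 NAND 0 = 1
u6 = u2 NAND x3 = 1 NAND 0 = 1
u11 = u1 NAND u6 = 0 NAND 1 = 1
u15 = NOT u11 = NOT 1 = 0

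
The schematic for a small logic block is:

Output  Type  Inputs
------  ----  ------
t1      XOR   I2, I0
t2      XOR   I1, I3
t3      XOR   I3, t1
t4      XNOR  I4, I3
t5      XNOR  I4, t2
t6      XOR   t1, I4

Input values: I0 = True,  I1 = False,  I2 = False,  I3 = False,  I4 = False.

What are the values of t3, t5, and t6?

t3 = True, t5 = True, t6 = True

t1 = I2 XOR I0 = False XOR True = True
t2 = I1 XOR I3 = False XOR False = False
t3 = I3 XOR t1 = False XOR True = True
t5 = I4 XNOR t2 = False XNOR False = True
t6 = t1 XOR I4 = True XOR False = True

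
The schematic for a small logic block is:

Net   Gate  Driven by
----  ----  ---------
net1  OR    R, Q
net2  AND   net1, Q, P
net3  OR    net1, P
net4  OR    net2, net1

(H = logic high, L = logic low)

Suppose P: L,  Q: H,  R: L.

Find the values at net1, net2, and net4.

net1 = R OR Q = L OR H = H
net2 = net1 AND Q AND P = H AND H AND L = L
net4 = net2 OR net1 = L OR H = H

net1 = H  net2 = L  net4 = H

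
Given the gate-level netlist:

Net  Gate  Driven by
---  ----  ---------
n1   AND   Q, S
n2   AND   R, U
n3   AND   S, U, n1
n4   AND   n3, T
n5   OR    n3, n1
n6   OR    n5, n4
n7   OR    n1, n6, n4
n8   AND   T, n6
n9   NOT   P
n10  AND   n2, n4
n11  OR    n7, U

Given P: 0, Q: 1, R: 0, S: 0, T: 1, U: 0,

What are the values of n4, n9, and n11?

n4 = 0, n9 = 1, n11 = 0

n1 = Q AND S = 1 AND 0 = 0
n3 = S AND U AND n1 = 0 AND 0 AND 0 = 0
n4 = n3 AND T = 0 AND 1 = 0
n5 = n3 OR n1 = 0 OR 0 = 0
n6 = n5 OR n4 = 0 OR 0 = 0
n7 = n1 OR n6 OR n4 = 0 OR 0 OR 0 = 0
n9 = NOT P = NOT 0 = 1
n11 = n7 OR U = 0 OR 0 = 0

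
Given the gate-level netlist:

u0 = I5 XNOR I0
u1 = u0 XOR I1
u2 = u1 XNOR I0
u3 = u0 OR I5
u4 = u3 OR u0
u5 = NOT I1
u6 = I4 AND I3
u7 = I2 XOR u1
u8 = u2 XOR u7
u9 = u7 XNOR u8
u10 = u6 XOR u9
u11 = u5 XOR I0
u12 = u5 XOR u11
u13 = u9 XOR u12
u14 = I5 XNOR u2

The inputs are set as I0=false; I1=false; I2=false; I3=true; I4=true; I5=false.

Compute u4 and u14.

u4 = true, u14 = true

u0 = I5 XNOR I0 = false XNOR false = true
u1 = u0 XOR I1 = true XOR false = true
u2 = u1 XNOR I0 = true XNOR false = false
u3 = u0 OR I5 = true OR false = true
u4 = u3 OR u0 = true OR true = true
u14 = I5 XNOR u2 = false XNOR false = true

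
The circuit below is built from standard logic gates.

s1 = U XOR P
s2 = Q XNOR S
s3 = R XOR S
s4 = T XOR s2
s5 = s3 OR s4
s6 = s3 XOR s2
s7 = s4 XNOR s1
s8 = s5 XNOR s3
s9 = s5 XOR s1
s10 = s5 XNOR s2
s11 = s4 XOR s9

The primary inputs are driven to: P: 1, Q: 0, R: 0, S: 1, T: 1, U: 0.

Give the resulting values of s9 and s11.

s9 = 0, s11 = 1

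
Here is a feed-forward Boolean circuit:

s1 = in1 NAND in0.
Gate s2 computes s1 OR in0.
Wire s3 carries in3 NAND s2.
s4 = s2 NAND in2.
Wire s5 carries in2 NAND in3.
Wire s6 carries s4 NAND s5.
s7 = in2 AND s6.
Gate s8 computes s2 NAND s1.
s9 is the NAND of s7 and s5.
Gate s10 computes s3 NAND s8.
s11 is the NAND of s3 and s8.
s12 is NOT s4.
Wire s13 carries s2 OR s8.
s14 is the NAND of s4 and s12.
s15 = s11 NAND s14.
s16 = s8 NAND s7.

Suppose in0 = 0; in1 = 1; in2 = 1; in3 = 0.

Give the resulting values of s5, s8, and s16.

s5 = 1; s8 = 0; s16 = 1

s1 = in1 NAND in0 = 1 NAND 0 = 1
s2 = s1 OR in0 = 1 OR 0 = 1
s4 = s2 NAND in2 = 1 NAND 1 = 0
s5 = in2 NAND in3 = 1 NAND 0 = 1
s6 = s4 NAND s5 = 0 NAND 1 = 1
s7 = in2 AND s6 = 1 AND 1 = 1
s8 = s2 NAND s1 = 1 NAND 1 = 0
s16 = s8 NAND s7 = 0 NAND 1 = 1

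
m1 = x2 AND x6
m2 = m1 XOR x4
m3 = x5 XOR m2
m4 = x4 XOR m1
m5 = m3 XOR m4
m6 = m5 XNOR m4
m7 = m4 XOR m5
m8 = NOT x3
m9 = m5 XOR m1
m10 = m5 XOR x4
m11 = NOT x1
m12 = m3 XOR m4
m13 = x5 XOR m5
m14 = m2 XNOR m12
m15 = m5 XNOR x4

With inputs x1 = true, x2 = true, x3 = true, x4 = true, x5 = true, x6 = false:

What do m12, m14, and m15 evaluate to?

m12 = true, m14 = true, m15 = true

m1 = x2 AND x6 = true AND false = false
m2 = m1 XOR x4 = false XOR true = true
m3 = x5 XOR m2 = true XOR true = false
m4 = x4 XOR m1 = true XOR false = true
m5 = m3 XOR m4 = false XOR true = true
m12 = m3 XOR m4 = false XOR true = true
m14 = m2 XNOR m12 = true XNOR true = true
m15 = m5 XNOR x4 = true XNOR true = true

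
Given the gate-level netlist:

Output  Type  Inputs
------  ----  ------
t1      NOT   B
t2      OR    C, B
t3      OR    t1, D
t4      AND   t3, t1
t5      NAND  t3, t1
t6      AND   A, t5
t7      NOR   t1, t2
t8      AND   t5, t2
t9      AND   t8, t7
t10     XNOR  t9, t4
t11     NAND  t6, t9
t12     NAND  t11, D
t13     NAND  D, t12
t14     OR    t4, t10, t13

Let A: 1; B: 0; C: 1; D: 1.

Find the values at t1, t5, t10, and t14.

t1 = NOT B = NOT 0 = 1
t2 = C OR B = 1 OR 0 = 1
t3 = t1 OR D = 1 OR 1 = 1
t4 = t3 AND t1 = 1 AND 1 = 1
t5 = t3 NAND t1 = 1 NAND 1 = 0
t6 = A AND t5 = 1 AND 0 = 0
t7 = t1 NOR t2 = 1 NOR 1 = 0
t8 = t5 AND t2 = 0 AND 1 = 0
t9 = t8 AND t7 = 0 AND 0 = 0
t10 = t9 XNOR t4 = 0 XNOR 1 = 0
t11 = t6 NAND t9 = 0 NAND 0 = 1
t12 = t11 NAND D = 1 NAND 1 = 0
t13 = D NAND t12 = 1 NAND 0 = 1
t14 = t4 OR t10 OR t13 = 1 OR 0 OR 1 = 1

t1 = 1  t5 = 0  t10 = 0  t14 = 1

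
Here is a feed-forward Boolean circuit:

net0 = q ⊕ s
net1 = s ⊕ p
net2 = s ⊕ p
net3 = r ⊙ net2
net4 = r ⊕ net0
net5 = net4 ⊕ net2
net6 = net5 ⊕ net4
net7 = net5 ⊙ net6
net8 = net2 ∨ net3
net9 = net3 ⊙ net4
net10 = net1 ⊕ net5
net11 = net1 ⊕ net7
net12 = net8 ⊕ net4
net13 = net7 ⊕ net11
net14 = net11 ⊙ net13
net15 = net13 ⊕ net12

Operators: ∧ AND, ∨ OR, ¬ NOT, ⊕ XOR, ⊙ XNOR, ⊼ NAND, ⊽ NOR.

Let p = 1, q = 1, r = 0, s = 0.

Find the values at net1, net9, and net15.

net1 = 1, net9 = 0, net15 = 1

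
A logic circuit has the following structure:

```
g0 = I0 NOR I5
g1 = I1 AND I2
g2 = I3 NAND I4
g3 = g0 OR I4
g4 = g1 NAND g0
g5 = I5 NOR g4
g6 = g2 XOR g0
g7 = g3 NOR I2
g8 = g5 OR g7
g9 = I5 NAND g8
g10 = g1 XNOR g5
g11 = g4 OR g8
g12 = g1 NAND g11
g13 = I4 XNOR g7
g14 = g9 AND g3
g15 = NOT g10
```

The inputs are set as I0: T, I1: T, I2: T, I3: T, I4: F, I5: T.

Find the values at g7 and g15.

g7 = F  g15 = T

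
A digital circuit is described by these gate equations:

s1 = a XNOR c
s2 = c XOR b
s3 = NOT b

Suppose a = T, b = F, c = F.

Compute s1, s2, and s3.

s1 = T XNOR F = F
s2 = F XOR F = F
s3 = NOT F = T

s1 = F  s2 = F  s3 = T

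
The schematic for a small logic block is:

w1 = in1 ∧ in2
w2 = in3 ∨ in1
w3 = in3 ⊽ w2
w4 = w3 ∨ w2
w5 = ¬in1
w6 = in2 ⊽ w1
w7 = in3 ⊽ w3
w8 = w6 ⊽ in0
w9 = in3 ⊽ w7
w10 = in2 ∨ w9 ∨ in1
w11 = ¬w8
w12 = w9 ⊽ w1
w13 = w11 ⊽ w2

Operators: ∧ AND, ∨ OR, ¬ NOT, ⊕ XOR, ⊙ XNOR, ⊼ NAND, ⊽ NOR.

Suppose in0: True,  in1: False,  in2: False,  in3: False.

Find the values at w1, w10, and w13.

w1 = False  w10 = True  w13 = False

w1 = in1 AND in2 = False AND False = False
w2 = in3 OR in1 = False OR False = False
w3 = in3 NOR w2 = False NOR False = True
w6 = in2 NOR w1 = False NOR False = True
w7 = in3 NOR w3 = False NOR True = False
w8 = w6 NOR in0 = True NOR True = False
w9 = in3 NOR w7 = False NOR False = True
w10 = in2 OR w9 OR in1 = False OR True OR False = True
w11 = NOT w8 = NOT False = True
w13 = w11 NOR w2 = True NOR False = False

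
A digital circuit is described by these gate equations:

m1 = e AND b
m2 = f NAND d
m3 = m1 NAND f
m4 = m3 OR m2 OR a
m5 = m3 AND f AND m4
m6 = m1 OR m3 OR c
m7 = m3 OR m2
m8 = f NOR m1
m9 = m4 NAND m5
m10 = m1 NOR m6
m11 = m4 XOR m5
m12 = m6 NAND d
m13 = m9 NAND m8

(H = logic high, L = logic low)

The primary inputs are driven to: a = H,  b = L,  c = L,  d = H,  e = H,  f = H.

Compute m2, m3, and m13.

m1 = e AND b = H AND L = L
m2 = f NAND d = H NAND H = L
m3 = m1 NAND f = L NAND H = H
m4 = m3 OR m2 OR a = H OR L OR H = H
m5 = m3 AND f AND m4 = H AND H AND H = H
m8 = f NOR m1 = H NOR L = L
m9 = m4 NAND m5 = H NAND H = L
m13 = m9 NAND m8 = L NAND L = H

m2 = L; m3 = H; m13 = H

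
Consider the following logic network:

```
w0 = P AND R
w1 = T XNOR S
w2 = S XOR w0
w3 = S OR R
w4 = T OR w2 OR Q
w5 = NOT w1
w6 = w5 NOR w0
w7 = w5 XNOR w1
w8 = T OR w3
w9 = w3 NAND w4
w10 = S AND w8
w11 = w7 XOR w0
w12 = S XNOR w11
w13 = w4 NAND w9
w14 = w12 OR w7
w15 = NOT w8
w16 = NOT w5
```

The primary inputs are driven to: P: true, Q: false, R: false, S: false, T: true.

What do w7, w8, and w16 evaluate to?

w1 = T XNOR S = true XNOR false = false
w3 = S OR R = false OR false = false
w5 = NOT w1 = NOT false = true
w7 = w5 XNOR w1 = true XNOR false = false
w8 = T OR w3 = true OR false = true
w16 = NOT w5 = NOT true = false

w7 = false  w8 = true  w16 = false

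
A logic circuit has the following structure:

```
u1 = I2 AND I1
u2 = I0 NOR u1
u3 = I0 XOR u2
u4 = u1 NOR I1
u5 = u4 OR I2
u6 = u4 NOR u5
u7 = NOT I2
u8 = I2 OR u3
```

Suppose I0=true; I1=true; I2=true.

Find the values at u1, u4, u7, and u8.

u1 = true, u4 = false, u7 = false, u8 = true

u1 = I2 AND I1 = true AND true = true
u2 = I0 NOR u1 = true NOR true = false
u3 = I0 XOR u2 = true XOR false = true
u4 = u1 NOR I1 = true NOR true = false
u7 = NOT I2 = NOT true = false
u8 = I2 OR u3 = true OR true = true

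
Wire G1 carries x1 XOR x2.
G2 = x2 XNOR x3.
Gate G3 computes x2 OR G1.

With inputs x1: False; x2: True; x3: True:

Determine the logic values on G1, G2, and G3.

G1 = True; G2 = True; G3 = True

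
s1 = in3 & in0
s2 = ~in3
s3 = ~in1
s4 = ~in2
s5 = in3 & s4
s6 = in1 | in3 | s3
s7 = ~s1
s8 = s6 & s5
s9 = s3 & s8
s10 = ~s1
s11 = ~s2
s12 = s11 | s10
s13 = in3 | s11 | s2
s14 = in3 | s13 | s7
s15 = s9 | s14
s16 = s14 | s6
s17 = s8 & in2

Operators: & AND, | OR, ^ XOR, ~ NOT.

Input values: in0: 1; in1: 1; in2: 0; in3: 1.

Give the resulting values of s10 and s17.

s10 = 0, s17 = 0

s1 = in3 AND in0 = 1 AND 1 = 1
s3 = NOT in1 = NOT 1 = 0
s4 = NOT in2 = NOT 0 = 1
s5 = in3 AND s4 = 1 AND 1 = 1
s6 = in1 OR in3 OR s3 = 1 OR 1 OR 0 = 1
s8 = s6 AND s5 = 1 AND 1 = 1
s10 = NOT s1 = NOT 1 = 0
s17 = s8 AND in2 = 1 AND 0 = 0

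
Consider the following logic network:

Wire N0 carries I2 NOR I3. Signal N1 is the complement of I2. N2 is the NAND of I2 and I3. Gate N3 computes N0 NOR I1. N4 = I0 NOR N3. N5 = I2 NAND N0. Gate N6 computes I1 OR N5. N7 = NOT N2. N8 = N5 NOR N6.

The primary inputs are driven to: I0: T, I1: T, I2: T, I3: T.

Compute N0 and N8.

N0 = F  N8 = F

N0 = I2 NOR I3 = T NOR T = F
N5 = I2 NAND N0 = T NAND F = T
N6 = I1 OR N5 = T OR T = T
N8 = N5 NOR N6 = T NOR T = F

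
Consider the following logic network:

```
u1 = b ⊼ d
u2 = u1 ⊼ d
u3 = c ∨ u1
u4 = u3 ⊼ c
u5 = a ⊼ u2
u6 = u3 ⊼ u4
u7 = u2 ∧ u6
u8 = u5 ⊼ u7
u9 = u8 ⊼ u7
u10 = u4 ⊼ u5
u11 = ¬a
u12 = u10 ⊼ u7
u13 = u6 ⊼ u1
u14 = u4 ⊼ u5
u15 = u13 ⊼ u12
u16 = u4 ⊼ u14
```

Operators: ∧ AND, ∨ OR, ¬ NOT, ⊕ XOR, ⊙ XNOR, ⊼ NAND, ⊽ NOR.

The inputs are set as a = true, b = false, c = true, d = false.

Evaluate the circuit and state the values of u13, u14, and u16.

u13 = false, u14 = true, u16 = true

u1 = b NAND d = false NAND false = true
u2 = u1 NAND d = true NAND false = true
u3 = c OR u1 = true OR true = true
u4 = u3 NAND c = true NAND true = false
u5 = a NAND u2 = true NAND true = false
u6 = u3 NAND u4 = true NAND false = true
u13 = u6 NAND u1 = true NAND true = false
u14 = u4 NAND u5 = false NAND false = true
u16 = u4 NAND u14 = false NAND true = true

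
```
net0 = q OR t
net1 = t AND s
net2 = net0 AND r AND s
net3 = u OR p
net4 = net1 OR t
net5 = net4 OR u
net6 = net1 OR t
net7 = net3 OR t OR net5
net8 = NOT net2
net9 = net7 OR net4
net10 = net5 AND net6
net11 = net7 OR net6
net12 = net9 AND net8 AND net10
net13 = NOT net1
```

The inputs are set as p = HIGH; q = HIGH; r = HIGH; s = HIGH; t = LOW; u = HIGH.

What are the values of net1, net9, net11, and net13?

net1 = t AND s = LOW AND HIGH = LOW
net3 = u OR p = HIGH OR HIGH = HIGH
net4 = net1 OR t = LOW OR LOW = LOW
net5 = net4 OR u = LOW OR HIGH = HIGH
net6 = net1 OR t = LOW OR LOW = LOW
net7 = net3 OR t OR net5 = HIGH OR LOW OR HIGH = HIGH
net9 = net7 OR net4 = HIGH OR LOW = HIGH
net11 = net7 OR net6 = HIGH OR LOW = HIGH
net13 = NOT net1 = NOT LOW = HIGH

net1 = LOW; net9 = HIGH; net11 = HIGH; net13 = HIGH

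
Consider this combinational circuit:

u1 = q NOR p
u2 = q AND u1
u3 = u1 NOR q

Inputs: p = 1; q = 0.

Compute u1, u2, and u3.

u1 = 0; u2 = 0; u3 = 1

u1 = q NOR p = 0 NOR 1 = 0
u2 = q AND u1 = 0 AND 0 = 0
u3 = u1 NOR q = 0 NOR 0 = 1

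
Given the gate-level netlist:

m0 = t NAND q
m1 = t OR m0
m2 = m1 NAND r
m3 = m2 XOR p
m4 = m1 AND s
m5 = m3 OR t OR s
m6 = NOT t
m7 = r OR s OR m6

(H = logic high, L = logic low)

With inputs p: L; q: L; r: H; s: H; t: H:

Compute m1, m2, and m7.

m1 = H; m2 = L; m7 = H

m0 = t NAND q = H NAND L = H
m1 = t OR m0 = H OR H = H
m2 = m1 NAND r = H NAND H = L
m6 = NOT t = NOT H = L
m7 = r OR s OR m6 = H OR H OR L = H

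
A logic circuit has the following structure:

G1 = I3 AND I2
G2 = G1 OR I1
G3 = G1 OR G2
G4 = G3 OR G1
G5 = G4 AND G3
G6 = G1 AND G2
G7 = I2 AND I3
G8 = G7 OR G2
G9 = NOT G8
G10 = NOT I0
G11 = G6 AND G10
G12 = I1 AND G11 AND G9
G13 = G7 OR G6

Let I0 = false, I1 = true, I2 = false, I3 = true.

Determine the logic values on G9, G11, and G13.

G1 = I3 AND I2 = true AND false = false
G2 = G1 OR I1 = false OR true = true
G6 = G1 AND G2 = false AND true = false
G7 = I2 AND I3 = false AND true = false
G8 = G7 OR G2 = false OR true = true
G9 = NOT G8 = NOT true = false
G10 = NOT I0 = NOT false = true
G11 = G6 AND G10 = false AND true = false
G13 = G7 OR G6 = false OR false = false

G9 = false, G11 = false, G13 = false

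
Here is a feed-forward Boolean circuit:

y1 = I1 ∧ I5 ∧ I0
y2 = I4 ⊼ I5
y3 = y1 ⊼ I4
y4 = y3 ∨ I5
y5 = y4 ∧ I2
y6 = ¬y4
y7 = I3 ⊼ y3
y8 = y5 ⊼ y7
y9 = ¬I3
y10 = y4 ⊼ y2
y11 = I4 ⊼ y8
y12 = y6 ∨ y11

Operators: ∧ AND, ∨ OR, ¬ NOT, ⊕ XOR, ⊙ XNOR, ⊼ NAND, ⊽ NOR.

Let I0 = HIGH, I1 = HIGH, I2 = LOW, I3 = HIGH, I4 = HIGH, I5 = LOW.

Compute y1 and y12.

y1 = I1 AND I5 AND I0 = HIGH AND LOW AND HIGH = LOW
y3 = y1 NAND I4 = LOW NAND HIGH = HIGH
y4 = y3 OR I5 = HIGH OR LOW = HIGH
y5 = y4 AND I2 = HIGH AND LOW = LOW
y6 = NOT y4 = NOT HIGH = LOW
y7 = I3 NAND y3 = HIGH NAND HIGH = LOW
y8 = y5 NAND y7 = LOW NAND LOW = HIGH
y11 = I4 NAND y8 = HIGH NAND HIGH = LOW
y12 = y6 OR y11 = LOW OR LOW = LOW

y1 = LOW  y12 = LOW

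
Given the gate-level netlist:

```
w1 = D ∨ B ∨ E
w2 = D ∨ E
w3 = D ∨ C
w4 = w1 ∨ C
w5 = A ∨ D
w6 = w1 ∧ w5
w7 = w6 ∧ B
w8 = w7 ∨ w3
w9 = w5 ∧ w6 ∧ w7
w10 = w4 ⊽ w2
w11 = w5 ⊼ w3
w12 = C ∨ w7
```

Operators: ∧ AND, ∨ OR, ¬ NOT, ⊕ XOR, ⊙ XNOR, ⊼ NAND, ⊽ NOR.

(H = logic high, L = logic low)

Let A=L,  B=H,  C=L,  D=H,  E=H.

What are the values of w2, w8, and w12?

w2 = H, w8 = H, w12 = H

w1 = D OR B OR E = H OR H OR H = H
w2 = D OR E = H OR H = H
w3 = D OR C = H OR L = H
w5 = A OR D = L OR H = H
w6 = w1 AND w5 = H AND H = H
w7 = w6 AND B = H AND H = H
w8 = w7 OR w3 = H OR H = H
w12 = C OR w7 = L OR H = H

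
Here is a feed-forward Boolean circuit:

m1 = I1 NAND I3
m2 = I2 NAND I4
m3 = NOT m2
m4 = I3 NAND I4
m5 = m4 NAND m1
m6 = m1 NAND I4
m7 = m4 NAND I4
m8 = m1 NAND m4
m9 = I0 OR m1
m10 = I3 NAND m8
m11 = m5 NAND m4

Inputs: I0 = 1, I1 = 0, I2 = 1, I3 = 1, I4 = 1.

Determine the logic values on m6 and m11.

m1 = I1 NAND I3 = 0 NAND 1 = 1
m4 = I3 NAND I4 = 1 NAND 1 = 0
m5 = m4 NAND m1 = 0 NAND 1 = 1
m6 = m1 NAND I4 = 1 NAND 1 = 0
m11 = m5 NAND m4 = 1 NAND 0 = 1

m6 = 0  m11 = 1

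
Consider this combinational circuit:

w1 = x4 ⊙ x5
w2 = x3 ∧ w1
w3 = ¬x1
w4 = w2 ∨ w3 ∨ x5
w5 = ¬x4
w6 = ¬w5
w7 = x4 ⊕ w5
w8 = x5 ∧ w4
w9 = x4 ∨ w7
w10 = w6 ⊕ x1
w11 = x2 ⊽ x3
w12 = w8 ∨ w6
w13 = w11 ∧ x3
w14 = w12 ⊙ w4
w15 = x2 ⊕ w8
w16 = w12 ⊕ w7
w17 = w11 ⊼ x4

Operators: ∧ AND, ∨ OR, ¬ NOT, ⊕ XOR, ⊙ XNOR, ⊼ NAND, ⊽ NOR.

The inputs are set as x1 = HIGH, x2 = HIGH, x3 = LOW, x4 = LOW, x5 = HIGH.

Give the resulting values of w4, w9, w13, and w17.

w1 = x4 XNOR x5 = LOW XNOR HIGH = LOW
w2 = x3 AND w1 = LOW AND LOW = LOW
w3 = NOT x1 = NOT HIGH = LOW
w4 = w2 OR w3 OR x5 = LOW OR LOW OR HIGH = HIGH
w5 = NOT x4 = NOT LOW = HIGH
w7 = x4 XOR w5 = LOW XOR HIGH = HIGH
w9 = x4 OR w7 = LOW OR HIGH = HIGH
w11 = x2 NOR x3 = HIGH NOR LOW = LOW
w13 = w11 AND x3 = LOW AND LOW = LOW
w17 = w11 NAND x4 = LOW NAND LOW = HIGH

w4 = HIGH, w9 = HIGH, w13 = LOW, w17 = HIGH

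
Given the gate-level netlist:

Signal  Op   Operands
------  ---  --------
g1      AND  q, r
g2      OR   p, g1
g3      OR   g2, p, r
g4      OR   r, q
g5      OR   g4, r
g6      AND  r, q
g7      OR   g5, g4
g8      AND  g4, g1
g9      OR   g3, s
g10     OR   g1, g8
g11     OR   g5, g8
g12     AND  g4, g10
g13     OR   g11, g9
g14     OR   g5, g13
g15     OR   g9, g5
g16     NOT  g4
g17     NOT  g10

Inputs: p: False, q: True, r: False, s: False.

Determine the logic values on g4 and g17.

g4 = True, g17 = True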